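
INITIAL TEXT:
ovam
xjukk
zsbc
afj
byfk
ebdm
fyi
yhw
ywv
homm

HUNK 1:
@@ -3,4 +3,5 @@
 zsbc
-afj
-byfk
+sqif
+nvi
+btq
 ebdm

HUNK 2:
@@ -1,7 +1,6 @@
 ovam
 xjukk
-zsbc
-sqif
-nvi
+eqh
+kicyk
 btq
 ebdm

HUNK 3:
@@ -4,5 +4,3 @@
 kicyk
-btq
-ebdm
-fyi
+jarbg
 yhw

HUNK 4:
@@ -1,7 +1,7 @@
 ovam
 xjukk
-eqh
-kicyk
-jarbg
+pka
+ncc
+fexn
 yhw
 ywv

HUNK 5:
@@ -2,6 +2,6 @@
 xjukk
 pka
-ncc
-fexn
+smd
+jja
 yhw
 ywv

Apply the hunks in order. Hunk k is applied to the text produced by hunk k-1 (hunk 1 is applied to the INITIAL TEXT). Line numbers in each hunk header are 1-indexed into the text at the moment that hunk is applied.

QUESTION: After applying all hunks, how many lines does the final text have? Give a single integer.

Answer: 8

Derivation:
Hunk 1: at line 3 remove [afj,byfk] add [sqif,nvi,btq] -> 11 lines: ovam xjukk zsbc sqif nvi btq ebdm fyi yhw ywv homm
Hunk 2: at line 1 remove [zsbc,sqif,nvi] add [eqh,kicyk] -> 10 lines: ovam xjukk eqh kicyk btq ebdm fyi yhw ywv homm
Hunk 3: at line 4 remove [btq,ebdm,fyi] add [jarbg] -> 8 lines: ovam xjukk eqh kicyk jarbg yhw ywv homm
Hunk 4: at line 1 remove [eqh,kicyk,jarbg] add [pka,ncc,fexn] -> 8 lines: ovam xjukk pka ncc fexn yhw ywv homm
Hunk 5: at line 2 remove [ncc,fexn] add [smd,jja] -> 8 lines: ovam xjukk pka smd jja yhw ywv homm
Final line count: 8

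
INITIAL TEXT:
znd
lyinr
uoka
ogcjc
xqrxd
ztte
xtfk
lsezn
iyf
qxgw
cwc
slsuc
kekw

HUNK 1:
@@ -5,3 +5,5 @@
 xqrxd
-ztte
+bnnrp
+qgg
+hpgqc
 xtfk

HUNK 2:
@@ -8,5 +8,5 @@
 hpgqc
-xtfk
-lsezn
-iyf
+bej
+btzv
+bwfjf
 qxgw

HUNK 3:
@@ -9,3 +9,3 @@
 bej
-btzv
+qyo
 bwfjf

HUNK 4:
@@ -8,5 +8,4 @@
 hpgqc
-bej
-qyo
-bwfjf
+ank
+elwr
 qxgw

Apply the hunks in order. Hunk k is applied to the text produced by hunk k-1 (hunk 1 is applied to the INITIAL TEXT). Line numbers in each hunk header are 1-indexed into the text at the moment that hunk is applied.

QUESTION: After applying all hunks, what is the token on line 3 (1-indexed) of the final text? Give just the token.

Hunk 1: at line 5 remove [ztte] add [bnnrp,qgg,hpgqc] -> 15 lines: znd lyinr uoka ogcjc xqrxd bnnrp qgg hpgqc xtfk lsezn iyf qxgw cwc slsuc kekw
Hunk 2: at line 8 remove [xtfk,lsezn,iyf] add [bej,btzv,bwfjf] -> 15 lines: znd lyinr uoka ogcjc xqrxd bnnrp qgg hpgqc bej btzv bwfjf qxgw cwc slsuc kekw
Hunk 3: at line 9 remove [btzv] add [qyo] -> 15 lines: znd lyinr uoka ogcjc xqrxd bnnrp qgg hpgqc bej qyo bwfjf qxgw cwc slsuc kekw
Hunk 4: at line 8 remove [bej,qyo,bwfjf] add [ank,elwr] -> 14 lines: znd lyinr uoka ogcjc xqrxd bnnrp qgg hpgqc ank elwr qxgw cwc slsuc kekw
Final line 3: uoka

Answer: uoka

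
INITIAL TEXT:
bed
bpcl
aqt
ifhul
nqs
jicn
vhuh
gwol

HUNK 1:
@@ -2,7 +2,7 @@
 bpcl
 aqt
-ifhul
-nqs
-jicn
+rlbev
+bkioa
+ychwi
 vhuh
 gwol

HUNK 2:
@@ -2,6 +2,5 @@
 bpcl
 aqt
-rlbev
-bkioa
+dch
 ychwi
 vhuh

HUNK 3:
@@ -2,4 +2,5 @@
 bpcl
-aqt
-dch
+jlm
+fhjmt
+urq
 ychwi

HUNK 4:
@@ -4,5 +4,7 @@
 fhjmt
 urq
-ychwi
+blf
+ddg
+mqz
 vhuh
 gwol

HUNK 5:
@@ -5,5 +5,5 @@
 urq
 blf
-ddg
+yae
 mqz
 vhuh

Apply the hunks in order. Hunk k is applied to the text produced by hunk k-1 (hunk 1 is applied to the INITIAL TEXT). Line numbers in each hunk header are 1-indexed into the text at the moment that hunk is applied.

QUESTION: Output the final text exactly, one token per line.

Hunk 1: at line 2 remove [ifhul,nqs,jicn] add [rlbev,bkioa,ychwi] -> 8 lines: bed bpcl aqt rlbev bkioa ychwi vhuh gwol
Hunk 2: at line 2 remove [rlbev,bkioa] add [dch] -> 7 lines: bed bpcl aqt dch ychwi vhuh gwol
Hunk 3: at line 2 remove [aqt,dch] add [jlm,fhjmt,urq] -> 8 lines: bed bpcl jlm fhjmt urq ychwi vhuh gwol
Hunk 4: at line 4 remove [ychwi] add [blf,ddg,mqz] -> 10 lines: bed bpcl jlm fhjmt urq blf ddg mqz vhuh gwol
Hunk 5: at line 5 remove [ddg] add [yae] -> 10 lines: bed bpcl jlm fhjmt urq blf yae mqz vhuh gwol

Answer: bed
bpcl
jlm
fhjmt
urq
blf
yae
mqz
vhuh
gwol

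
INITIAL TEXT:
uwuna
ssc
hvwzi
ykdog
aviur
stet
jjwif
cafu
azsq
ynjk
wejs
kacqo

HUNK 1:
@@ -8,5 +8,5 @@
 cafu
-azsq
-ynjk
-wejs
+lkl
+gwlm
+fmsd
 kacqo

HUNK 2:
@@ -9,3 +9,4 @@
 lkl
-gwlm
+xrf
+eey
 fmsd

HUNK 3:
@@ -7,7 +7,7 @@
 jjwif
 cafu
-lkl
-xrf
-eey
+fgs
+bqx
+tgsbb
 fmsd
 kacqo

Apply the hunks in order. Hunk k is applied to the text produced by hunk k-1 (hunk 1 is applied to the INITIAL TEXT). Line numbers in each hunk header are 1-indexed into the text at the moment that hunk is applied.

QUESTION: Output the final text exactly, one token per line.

Answer: uwuna
ssc
hvwzi
ykdog
aviur
stet
jjwif
cafu
fgs
bqx
tgsbb
fmsd
kacqo

Derivation:
Hunk 1: at line 8 remove [azsq,ynjk,wejs] add [lkl,gwlm,fmsd] -> 12 lines: uwuna ssc hvwzi ykdog aviur stet jjwif cafu lkl gwlm fmsd kacqo
Hunk 2: at line 9 remove [gwlm] add [xrf,eey] -> 13 lines: uwuna ssc hvwzi ykdog aviur stet jjwif cafu lkl xrf eey fmsd kacqo
Hunk 3: at line 7 remove [lkl,xrf,eey] add [fgs,bqx,tgsbb] -> 13 lines: uwuna ssc hvwzi ykdog aviur stet jjwif cafu fgs bqx tgsbb fmsd kacqo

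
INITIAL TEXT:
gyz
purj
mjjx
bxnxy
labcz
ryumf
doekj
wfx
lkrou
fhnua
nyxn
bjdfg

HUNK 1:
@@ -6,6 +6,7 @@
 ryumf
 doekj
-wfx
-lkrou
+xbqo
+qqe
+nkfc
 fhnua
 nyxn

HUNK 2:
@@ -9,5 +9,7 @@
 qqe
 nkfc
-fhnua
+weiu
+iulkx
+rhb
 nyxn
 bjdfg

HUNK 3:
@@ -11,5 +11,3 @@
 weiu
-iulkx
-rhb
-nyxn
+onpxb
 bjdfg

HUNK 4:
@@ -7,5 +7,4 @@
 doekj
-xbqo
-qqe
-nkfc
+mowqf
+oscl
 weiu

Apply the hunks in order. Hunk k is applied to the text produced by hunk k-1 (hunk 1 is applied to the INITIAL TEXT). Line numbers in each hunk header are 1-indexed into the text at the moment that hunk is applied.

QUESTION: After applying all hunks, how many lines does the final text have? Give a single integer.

Answer: 12

Derivation:
Hunk 1: at line 6 remove [wfx,lkrou] add [xbqo,qqe,nkfc] -> 13 lines: gyz purj mjjx bxnxy labcz ryumf doekj xbqo qqe nkfc fhnua nyxn bjdfg
Hunk 2: at line 9 remove [fhnua] add [weiu,iulkx,rhb] -> 15 lines: gyz purj mjjx bxnxy labcz ryumf doekj xbqo qqe nkfc weiu iulkx rhb nyxn bjdfg
Hunk 3: at line 11 remove [iulkx,rhb,nyxn] add [onpxb] -> 13 lines: gyz purj mjjx bxnxy labcz ryumf doekj xbqo qqe nkfc weiu onpxb bjdfg
Hunk 4: at line 7 remove [xbqo,qqe,nkfc] add [mowqf,oscl] -> 12 lines: gyz purj mjjx bxnxy labcz ryumf doekj mowqf oscl weiu onpxb bjdfg
Final line count: 12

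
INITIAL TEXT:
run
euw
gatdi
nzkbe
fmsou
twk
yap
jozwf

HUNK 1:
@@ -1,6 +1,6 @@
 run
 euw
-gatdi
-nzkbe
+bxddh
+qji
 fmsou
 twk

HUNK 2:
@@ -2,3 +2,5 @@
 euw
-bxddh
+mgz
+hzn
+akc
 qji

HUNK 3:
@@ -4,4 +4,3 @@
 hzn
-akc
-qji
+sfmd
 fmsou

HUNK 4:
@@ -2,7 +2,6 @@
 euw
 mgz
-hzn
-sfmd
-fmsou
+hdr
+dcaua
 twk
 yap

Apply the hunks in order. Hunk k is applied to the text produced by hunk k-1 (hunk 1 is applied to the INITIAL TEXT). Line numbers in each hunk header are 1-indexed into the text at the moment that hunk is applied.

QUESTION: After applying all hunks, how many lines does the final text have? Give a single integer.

Answer: 8

Derivation:
Hunk 1: at line 1 remove [gatdi,nzkbe] add [bxddh,qji] -> 8 lines: run euw bxddh qji fmsou twk yap jozwf
Hunk 2: at line 2 remove [bxddh] add [mgz,hzn,akc] -> 10 lines: run euw mgz hzn akc qji fmsou twk yap jozwf
Hunk 3: at line 4 remove [akc,qji] add [sfmd] -> 9 lines: run euw mgz hzn sfmd fmsou twk yap jozwf
Hunk 4: at line 2 remove [hzn,sfmd,fmsou] add [hdr,dcaua] -> 8 lines: run euw mgz hdr dcaua twk yap jozwf
Final line count: 8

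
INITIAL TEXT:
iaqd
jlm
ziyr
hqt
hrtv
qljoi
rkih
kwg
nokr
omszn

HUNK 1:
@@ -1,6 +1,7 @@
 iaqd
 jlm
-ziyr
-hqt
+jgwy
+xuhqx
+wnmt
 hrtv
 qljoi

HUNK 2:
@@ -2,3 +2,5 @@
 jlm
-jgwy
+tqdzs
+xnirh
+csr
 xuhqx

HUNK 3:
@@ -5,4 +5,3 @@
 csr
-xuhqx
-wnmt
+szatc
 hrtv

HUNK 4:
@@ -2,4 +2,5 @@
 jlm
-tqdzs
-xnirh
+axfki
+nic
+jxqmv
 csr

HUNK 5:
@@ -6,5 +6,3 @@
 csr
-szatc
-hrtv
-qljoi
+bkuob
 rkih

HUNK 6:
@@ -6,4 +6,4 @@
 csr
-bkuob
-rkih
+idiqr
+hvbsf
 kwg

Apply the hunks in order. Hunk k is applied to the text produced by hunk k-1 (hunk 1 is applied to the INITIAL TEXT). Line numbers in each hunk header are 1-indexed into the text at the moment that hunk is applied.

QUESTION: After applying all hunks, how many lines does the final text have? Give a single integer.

Answer: 11

Derivation:
Hunk 1: at line 1 remove [ziyr,hqt] add [jgwy,xuhqx,wnmt] -> 11 lines: iaqd jlm jgwy xuhqx wnmt hrtv qljoi rkih kwg nokr omszn
Hunk 2: at line 2 remove [jgwy] add [tqdzs,xnirh,csr] -> 13 lines: iaqd jlm tqdzs xnirh csr xuhqx wnmt hrtv qljoi rkih kwg nokr omszn
Hunk 3: at line 5 remove [xuhqx,wnmt] add [szatc] -> 12 lines: iaqd jlm tqdzs xnirh csr szatc hrtv qljoi rkih kwg nokr omszn
Hunk 4: at line 2 remove [tqdzs,xnirh] add [axfki,nic,jxqmv] -> 13 lines: iaqd jlm axfki nic jxqmv csr szatc hrtv qljoi rkih kwg nokr omszn
Hunk 5: at line 6 remove [szatc,hrtv,qljoi] add [bkuob] -> 11 lines: iaqd jlm axfki nic jxqmv csr bkuob rkih kwg nokr omszn
Hunk 6: at line 6 remove [bkuob,rkih] add [idiqr,hvbsf] -> 11 lines: iaqd jlm axfki nic jxqmv csr idiqr hvbsf kwg nokr omszn
Final line count: 11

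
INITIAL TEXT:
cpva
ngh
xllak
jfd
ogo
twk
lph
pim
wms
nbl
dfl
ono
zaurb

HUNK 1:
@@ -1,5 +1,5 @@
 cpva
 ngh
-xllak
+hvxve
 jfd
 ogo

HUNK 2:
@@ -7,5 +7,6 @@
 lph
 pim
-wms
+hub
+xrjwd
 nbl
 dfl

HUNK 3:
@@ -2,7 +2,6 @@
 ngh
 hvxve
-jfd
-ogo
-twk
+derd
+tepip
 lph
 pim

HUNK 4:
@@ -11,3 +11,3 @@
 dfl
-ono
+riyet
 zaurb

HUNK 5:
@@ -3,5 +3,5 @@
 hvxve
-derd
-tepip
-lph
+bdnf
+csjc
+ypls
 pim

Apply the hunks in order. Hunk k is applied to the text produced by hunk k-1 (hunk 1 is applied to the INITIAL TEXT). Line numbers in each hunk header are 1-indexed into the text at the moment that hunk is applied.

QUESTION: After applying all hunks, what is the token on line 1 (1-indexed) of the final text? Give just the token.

Hunk 1: at line 1 remove [xllak] add [hvxve] -> 13 lines: cpva ngh hvxve jfd ogo twk lph pim wms nbl dfl ono zaurb
Hunk 2: at line 7 remove [wms] add [hub,xrjwd] -> 14 lines: cpva ngh hvxve jfd ogo twk lph pim hub xrjwd nbl dfl ono zaurb
Hunk 3: at line 2 remove [jfd,ogo,twk] add [derd,tepip] -> 13 lines: cpva ngh hvxve derd tepip lph pim hub xrjwd nbl dfl ono zaurb
Hunk 4: at line 11 remove [ono] add [riyet] -> 13 lines: cpva ngh hvxve derd tepip lph pim hub xrjwd nbl dfl riyet zaurb
Hunk 5: at line 3 remove [derd,tepip,lph] add [bdnf,csjc,ypls] -> 13 lines: cpva ngh hvxve bdnf csjc ypls pim hub xrjwd nbl dfl riyet zaurb
Final line 1: cpva

Answer: cpva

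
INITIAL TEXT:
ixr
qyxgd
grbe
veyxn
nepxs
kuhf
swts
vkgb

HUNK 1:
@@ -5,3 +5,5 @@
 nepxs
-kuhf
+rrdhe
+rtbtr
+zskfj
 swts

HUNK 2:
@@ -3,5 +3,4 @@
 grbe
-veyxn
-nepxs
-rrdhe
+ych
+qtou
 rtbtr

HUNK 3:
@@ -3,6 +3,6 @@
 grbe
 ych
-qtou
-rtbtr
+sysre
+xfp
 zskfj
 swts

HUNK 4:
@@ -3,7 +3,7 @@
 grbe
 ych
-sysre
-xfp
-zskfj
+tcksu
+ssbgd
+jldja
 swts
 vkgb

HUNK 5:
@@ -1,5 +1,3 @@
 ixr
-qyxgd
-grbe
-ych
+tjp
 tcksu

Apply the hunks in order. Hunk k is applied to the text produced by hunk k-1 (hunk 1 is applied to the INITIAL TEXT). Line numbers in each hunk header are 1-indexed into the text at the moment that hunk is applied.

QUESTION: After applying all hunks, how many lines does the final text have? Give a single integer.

Answer: 7

Derivation:
Hunk 1: at line 5 remove [kuhf] add [rrdhe,rtbtr,zskfj] -> 10 lines: ixr qyxgd grbe veyxn nepxs rrdhe rtbtr zskfj swts vkgb
Hunk 2: at line 3 remove [veyxn,nepxs,rrdhe] add [ych,qtou] -> 9 lines: ixr qyxgd grbe ych qtou rtbtr zskfj swts vkgb
Hunk 3: at line 3 remove [qtou,rtbtr] add [sysre,xfp] -> 9 lines: ixr qyxgd grbe ych sysre xfp zskfj swts vkgb
Hunk 4: at line 3 remove [sysre,xfp,zskfj] add [tcksu,ssbgd,jldja] -> 9 lines: ixr qyxgd grbe ych tcksu ssbgd jldja swts vkgb
Hunk 5: at line 1 remove [qyxgd,grbe,ych] add [tjp] -> 7 lines: ixr tjp tcksu ssbgd jldja swts vkgb
Final line count: 7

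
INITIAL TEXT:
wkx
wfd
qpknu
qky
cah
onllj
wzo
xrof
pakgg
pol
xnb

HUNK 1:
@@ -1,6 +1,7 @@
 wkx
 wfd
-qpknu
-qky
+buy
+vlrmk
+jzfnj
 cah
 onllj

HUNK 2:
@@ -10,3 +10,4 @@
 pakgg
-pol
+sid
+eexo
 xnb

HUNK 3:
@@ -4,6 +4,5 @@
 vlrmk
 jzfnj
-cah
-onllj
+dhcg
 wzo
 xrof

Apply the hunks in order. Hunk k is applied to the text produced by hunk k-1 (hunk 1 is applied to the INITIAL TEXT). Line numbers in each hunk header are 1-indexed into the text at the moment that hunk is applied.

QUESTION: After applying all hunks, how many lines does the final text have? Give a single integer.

Answer: 12

Derivation:
Hunk 1: at line 1 remove [qpknu,qky] add [buy,vlrmk,jzfnj] -> 12 lines: wkx wfd buy vlrmk jzfnj cah onllj wzo xrof pakgg pol xnb
Hunk 2: at line 10 remove [pol] add [sid,eexo] -> 13 lines: wkx wfd buy vlrmk jzfnj cah onllj wzo xrof pakgg sid eexo xnb
Hunk 3: at line 4 remove [cah,onllj] add [dhcg] -> 12 lines: wkx wfd buy vlrmk jzfnj dhcg wzo xrof pakgg sid eexo xnb
Final line count: 12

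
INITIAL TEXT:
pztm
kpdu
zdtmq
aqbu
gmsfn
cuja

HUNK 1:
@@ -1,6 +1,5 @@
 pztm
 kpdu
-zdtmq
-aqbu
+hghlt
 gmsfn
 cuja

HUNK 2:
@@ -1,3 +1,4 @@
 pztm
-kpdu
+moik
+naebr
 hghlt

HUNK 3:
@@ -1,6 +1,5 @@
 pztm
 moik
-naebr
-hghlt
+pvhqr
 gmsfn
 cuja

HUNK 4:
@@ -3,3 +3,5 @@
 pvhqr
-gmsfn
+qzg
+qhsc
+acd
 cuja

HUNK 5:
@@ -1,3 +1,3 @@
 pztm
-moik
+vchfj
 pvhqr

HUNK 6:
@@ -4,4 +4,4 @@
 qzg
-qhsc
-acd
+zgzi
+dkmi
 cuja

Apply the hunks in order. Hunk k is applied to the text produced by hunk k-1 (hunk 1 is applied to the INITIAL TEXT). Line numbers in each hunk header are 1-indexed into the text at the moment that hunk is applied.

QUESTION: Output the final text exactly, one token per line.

Answer: pztm
vchfj
pvhqr
qzg
zgzi
dkmi
cuja

Derivation:
Hunk 1: at line 1 remove [zdtmq,aqbu] add [hghlt] -> 5 lines: pztm kpdu hghlt gmsfn cuja
Hunk 2: at line 1 remove [kpdu] add [moik,naebr] -> 6 lines: pztm moik naebr hghlt gmsfn cuja
Hunk 3: at line 1 remove [naebr,hghlt] add [pvhqr] -> 5 lines: pztm moik pvhqr gmsfn cuja
Hunk 4: at line 3 remove [gmsfn] add [qzg,qhsc,acd] -> 7 lines: pztm moik pvhqr qzg qhsc acd cuja
Hunk 5: at line 1 remove [moik] add [vchfj] -> 7 lines: pztm vchfj pvhqr qzg qhsc acd cuja
Hunk 6: at line 4 remove [qhsc,acd] add [zgzi,dkmi] -> 7 lines: pztm vchfj pvhqr qzg zgzi dkmi cuja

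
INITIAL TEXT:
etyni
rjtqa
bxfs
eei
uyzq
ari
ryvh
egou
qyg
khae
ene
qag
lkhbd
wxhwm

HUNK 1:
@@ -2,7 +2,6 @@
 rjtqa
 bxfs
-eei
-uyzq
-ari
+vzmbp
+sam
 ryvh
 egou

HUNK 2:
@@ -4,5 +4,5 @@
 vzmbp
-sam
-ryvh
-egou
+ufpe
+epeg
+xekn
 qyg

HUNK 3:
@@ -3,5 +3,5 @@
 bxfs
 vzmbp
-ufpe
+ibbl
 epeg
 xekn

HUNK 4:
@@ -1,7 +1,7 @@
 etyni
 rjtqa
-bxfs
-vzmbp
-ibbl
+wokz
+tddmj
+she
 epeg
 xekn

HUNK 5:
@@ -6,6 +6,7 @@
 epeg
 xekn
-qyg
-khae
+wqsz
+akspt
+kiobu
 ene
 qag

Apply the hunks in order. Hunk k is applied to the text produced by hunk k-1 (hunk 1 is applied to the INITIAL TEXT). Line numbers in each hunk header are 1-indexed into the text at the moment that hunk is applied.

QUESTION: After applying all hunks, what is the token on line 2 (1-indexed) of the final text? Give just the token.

Answer: rjtqa

Derivation:
Hunk 1: at line 2 remove [eei,uyzq,ari] add [vzmbp,sam] -> 13 lines: etyni rjtqa bxfs vzmbp sam ryvh egou qyg khae ene qag lkhbd wxhwm
Hunk 2: at line 4 remove [sam,ryvh,egou] add [ufpe,epeg,xekn] -> 13 lines: etyni rjtqa bxfs vzmbp ufpe epeg xekn qyg khae ene qag lkhbd wxhwm
Hunk 3: at line 3 remove [ufpe] add [ibbl] -> 13 lines: etyni rjtqa bxfs vzmbp ibbl epeg xekn qyg khae ene qag lkhbd wxhwm
Hunk 4: at line 1 remove [bxfs,vzmbp,ibbl] add [wokz,tddmj,she] -> 13 lines: etyni rjtqa wokz tddmj she epeg xekn qyg khae ene qag lkhbd wxhwm
Hunk 5: at line 6 remove [qyg,khae] add [wqsz,akspt,kiobu] -> 14 lines: etyni rjtqa wokz tddmj she epeg xekn wqsz akspt kiobu ene qag lkhbd wxhwm
Final line 2: rjtqa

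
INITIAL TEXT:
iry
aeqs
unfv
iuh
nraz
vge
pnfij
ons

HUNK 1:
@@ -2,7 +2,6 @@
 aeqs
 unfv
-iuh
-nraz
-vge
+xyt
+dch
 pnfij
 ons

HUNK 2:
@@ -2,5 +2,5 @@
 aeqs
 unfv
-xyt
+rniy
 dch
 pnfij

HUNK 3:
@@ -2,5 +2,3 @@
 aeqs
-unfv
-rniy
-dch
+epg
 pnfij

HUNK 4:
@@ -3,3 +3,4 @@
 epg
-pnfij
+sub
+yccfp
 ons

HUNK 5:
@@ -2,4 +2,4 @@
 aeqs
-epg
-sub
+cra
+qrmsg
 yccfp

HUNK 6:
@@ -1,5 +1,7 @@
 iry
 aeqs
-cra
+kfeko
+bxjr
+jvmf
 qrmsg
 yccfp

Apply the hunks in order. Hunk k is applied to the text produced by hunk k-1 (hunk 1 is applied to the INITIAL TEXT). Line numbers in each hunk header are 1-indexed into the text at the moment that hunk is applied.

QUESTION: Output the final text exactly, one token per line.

Answer: iry
aeqs
kfeko
bxjr
jvmf
qrmsg
yccfp
ons

Derivation:
Hunk 1: at line 2 remove [iuh,nraz,vge] add [xyt,dch] -> 7 lines: iry aeqs unfv xyt dch pnfij ons
Hunk 2: at line 2 remove [xyt] add [rniy] -> 7 lines: iry aeqs unfv rniy dch pnfij ons
Hunk 3: at line 2 remove [unfv,rniy,dch] add [epg] -> 5 lines: iry aeqs epg pnfij ons
Hunk 4: at line 3 remove [pnfij] add [sub,yccfp] -> 6 lines: iry aeqs epg sub yccfp ons
Hunk 5: at line 2 remove [epg,sub] add [cra,qrmsg] -> 6 lines: iry aeqs cra qrmsg yccfp ons
Hunk 6: at line 1 remove [cra] add [kfeko,bxjr,jvmf] -> 8 lines: iry aeqs kfeko bxjr jvmf qrmsg yccfp ons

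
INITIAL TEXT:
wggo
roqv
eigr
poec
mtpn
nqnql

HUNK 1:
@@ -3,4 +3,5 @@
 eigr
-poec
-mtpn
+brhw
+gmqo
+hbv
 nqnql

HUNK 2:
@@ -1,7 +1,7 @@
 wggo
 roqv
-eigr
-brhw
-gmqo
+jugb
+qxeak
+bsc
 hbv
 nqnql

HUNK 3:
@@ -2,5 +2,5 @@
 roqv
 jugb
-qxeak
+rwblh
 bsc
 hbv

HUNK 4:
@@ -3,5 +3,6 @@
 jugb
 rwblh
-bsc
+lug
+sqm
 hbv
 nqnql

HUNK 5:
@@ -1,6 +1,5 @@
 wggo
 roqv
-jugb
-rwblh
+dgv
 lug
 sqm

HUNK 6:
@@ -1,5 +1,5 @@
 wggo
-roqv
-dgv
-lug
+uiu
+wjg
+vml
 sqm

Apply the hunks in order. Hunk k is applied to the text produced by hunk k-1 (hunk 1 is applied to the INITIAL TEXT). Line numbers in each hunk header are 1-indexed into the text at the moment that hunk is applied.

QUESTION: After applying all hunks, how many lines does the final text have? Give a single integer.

Hunk 1: at line 3 remove [poec,mtpn] add [brhw,gmqo,hbv] -> 7 lines: wggo roqv eigr brhw gmqo hbv nqnql
Hunk 2: at line 1 remove [eigr,brhw,gmqo] add [jugb,qxeak,bsc] -> 7 lines: wggo roqv jugb qxeak bsc hbv nqnql
Hunk 3: at line 2 remove [qxeak] add [rwblh] -> 7 lines: wggo roqv jugb rwblh bsc hbv nqnql
Hunk 4: at line 3 remove [bsc] add [lug,sqm] -> 8 lines: wggo roqv jugb rwblh lug sqm hbv nqnql
Hunk 5: at line 1 remove [jugb,rwblh] add [dgv] -> 7 lines: wggo roqv dgv lug sqm hbv nqnql
Hunk 6: at line 1 remove [roqv,dgv,lug] add [uiu,wjg,vml] -> 7 lines: wggo uiu wjg vml sqm hbv nqnql
Final line count: 7

Answer: 7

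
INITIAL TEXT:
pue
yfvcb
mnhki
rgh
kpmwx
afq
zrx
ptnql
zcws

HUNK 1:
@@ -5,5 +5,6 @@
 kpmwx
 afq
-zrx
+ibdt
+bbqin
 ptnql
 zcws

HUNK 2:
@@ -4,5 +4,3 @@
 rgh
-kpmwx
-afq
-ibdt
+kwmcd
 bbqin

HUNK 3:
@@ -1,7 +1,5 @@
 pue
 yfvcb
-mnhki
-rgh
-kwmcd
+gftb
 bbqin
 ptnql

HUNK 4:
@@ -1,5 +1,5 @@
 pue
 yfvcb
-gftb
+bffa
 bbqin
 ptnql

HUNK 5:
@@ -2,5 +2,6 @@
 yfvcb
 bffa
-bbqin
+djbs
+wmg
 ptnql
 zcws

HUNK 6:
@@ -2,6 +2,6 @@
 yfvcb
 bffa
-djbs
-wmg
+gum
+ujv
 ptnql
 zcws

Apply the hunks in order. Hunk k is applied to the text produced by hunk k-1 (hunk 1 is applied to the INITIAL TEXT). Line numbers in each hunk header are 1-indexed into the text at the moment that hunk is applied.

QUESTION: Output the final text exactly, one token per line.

Answer: pue
yfvcb
bffa
gum
ujv
ptnql
zcws

Derivation:
Hunk 1: at line 5 remove [zrx] add [ibdt,bbqin] -> 10 lines: pue yfvcb mnhki rgh kpmwx afq ibdt bbqin ptnql zcws
Hunk 2: at line 4 remove [kpmwx,afq,ibdt] add [kwmcd] -> 8 lines: pue yfvcb mnhki rgh kwmcd bbqin ptnql zcws
Hunk 3: at line 1 remove [mnhki,rgh,kwmcd] add [gftb] -> 6 lines: pue yfvcb gftb bbqin ptnql zcws
Hunk 4: at line 1 remove [gftb] add [bffa] -> 6 lines: pue yfvcb bffa bbqin ptnql zcws
Hunk 5: at line 2 remove [bbqin] add [djbs,wmg] -> 7 lines: pue yfvcb bffa djbs wmg ptnql zcws
Hunk 6: at line 2 remove [djbs,wmg] add [gum,ujv] -> 7 lines: pue yfvcb bffa gum ujv ptnql zcws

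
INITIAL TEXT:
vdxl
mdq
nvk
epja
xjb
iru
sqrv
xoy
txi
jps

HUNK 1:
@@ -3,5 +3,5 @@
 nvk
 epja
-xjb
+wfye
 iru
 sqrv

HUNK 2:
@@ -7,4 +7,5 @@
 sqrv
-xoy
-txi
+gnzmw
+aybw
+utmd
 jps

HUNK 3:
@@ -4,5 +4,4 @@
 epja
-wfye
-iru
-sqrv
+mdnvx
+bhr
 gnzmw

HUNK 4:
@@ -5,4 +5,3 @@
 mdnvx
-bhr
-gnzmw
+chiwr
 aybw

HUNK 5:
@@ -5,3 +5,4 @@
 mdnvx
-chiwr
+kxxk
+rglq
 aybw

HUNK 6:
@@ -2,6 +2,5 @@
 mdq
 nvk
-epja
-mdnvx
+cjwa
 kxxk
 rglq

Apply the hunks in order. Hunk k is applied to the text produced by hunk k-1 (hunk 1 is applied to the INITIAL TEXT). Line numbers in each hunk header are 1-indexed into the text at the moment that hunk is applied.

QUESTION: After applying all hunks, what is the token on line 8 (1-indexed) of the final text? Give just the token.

Answer: utmd

Derivation:
Hunk 1: at line 3 remove [xjb] add [wfye] -> 10 lines: vdxl mdq nvk epja wfye iru sqrv xoy txi jps
Hunk 2: at line 7 remove [xoy,txi] add [gnzmw,aybw,utmd] -> 11 lines: vdxl mdq nvk epja wfye iru sqrv gnzmw aybw utmd jps
Hunk 3: at line 4 remove [wfye,iru,sqrv] add [mdnvx,bhr] -> 10 lines: vdxl mdq nvk epja mdnvx bhr gnzmw aybw utmd jps
Hunk 4: at line 5 remove [bhr,gnzmw] add [chiwr] -> 9 lines: vdxl mdq nvk epja mdnvx chiwr aybw utmd jps
Hunk 5: at line 5 remove [chiwr] add [kxxk,rglq] -> 10 lines: vdxl mdq nvk epja mdnvx kxxk rglq aybw utmd jps
Hunk 6: at line 2 remove [epja,mdnvx] add [cjwa] -> 9 lines: vdxl mdq nvk cjwa kxxk rglq aybw utmd jps
Final line 8: utmd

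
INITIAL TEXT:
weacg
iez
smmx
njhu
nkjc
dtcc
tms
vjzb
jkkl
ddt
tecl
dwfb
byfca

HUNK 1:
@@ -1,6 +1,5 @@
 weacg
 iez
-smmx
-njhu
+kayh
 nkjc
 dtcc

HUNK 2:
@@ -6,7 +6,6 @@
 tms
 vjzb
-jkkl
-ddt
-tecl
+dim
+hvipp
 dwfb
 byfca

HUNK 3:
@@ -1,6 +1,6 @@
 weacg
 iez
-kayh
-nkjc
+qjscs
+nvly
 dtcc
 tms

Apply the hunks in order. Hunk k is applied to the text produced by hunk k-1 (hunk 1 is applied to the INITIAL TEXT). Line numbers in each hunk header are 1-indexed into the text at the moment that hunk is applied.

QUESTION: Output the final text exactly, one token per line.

Hunk 1: at line 1 remove [smmx,njhu] add [kayh] -> 12 lines: weacg iez kayh nkjc dtcc tms vjzb jkkl ddt tecl dwfb byfca
Hunk 2: at line 6 remove [jkkl,ddt,tecl] add [dim,hvipp] -> 11 lines: weacg iez kayh nkjc dtcc tms vjzb dim hvipp dwfb byfca
Hunk 3: at line 1 remove [kayh,nkjc] add [qjscs,nvly] -> 11 lines: weacg iez qjscs nvly dtcc tms vjzb dim hvipp dwfb byfca

Answer: weacg
iez
qjscs
nvly
dtcc
tms
vjzb
dim
hvipp
dwfb
byfca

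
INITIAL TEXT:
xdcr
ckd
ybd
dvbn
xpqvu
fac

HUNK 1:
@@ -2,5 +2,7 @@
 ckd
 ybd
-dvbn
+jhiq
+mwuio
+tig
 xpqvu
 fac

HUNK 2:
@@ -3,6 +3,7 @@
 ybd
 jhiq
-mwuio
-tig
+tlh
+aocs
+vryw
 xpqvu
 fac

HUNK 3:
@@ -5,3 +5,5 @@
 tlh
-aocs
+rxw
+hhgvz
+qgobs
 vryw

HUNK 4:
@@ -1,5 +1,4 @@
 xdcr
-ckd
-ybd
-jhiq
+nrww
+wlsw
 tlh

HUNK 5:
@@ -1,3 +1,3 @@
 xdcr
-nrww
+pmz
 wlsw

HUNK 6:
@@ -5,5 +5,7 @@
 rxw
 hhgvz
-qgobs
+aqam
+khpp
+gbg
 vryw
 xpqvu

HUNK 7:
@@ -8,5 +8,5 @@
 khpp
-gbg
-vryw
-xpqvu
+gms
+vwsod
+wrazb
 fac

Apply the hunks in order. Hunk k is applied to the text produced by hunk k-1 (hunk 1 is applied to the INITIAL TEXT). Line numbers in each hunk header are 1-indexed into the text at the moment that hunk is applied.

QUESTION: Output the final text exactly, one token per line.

Hunk 1: at line 2 remove [dvbn] add [jhiq,mwuio,tig] -> 8 lines: xdcr ckd ybd jhiq mwuio tig xpqvu fac
Hunk 2: at line 3 remove [mwuio,tig] add [tlh,aocs,vryw] -> 9 lines: xdcr ckd ybd jhiq tlh aocs vryw xpqvu fac
Hunk 3: at line 5 remove [aocs] add [rxw,hhgvz,qgobs] -> 11 lines: xdcr ckd ybd jhiq tlh rxw hhgvz qgobs vryw xpqvu fac
Hunk 4: at line 1 remove [ckd,ybd,jhiq] add [nrww,wlsw] -> 10 lines: xdcr nrww wlsw tlh rxw hhgvz qgobs vryw xpqvu fac
Hunk 5: at line 1 remove [nrww] add [pmz] -> 10 lines: xdcr pmz wlsw tlh rxw hhgvz qgobs vryw xpqvu fac
Hunk 6: at line 5 remove [qgobs] add [aqam,khpp,gbg] -> 12 lines: xdcr pmz wlsw tlh rxw hhgvz aqam khpp gbg vryw xpqvu fac
Hunk 7: at line 8 remove [gbg,vryw,xpqvu] add [gms,vwsod,wrazb] -> 12 lines: xdcr pmz wlsw tlh rxw hhgvz aqam khpp gms vwsod wrazb fac

Answer: xdcr
pmz
wlsw
tlh
rxw
hhgvz
aqam
khpp
gms
vwsod
wrazb
fac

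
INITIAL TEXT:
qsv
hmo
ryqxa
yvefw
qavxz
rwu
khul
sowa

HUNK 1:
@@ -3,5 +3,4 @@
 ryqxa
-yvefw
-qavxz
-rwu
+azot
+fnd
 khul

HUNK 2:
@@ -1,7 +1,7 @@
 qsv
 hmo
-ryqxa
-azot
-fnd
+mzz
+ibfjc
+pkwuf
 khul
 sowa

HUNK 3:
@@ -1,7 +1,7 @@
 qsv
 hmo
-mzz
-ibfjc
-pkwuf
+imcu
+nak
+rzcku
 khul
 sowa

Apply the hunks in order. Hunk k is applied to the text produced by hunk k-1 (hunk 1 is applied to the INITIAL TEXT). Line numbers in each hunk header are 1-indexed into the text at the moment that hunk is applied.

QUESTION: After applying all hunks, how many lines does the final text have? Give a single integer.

Answer: 7

Derivation:
Hunk 1: at line 3 remove [yvefw,qavxz,rwu] add [azot,fnd] -> 7 lines: qsv hmo ryqxa azot fnd khul sowa
Hunk 2: at line 1 remove [ryqxa,azot,fnd] add [mzz,ibfjc,pkwuf] -> 7 lines: qsv hmo mzz ibfjc pkwuf khul sowa
Hunk 3: at line 1 remove [mzz,ibfjc,pkwuf] add [imcu,nak,rzcku] -> 7 lines: qsv hmo imcu nak rzcku khul sowa
Final line count: 7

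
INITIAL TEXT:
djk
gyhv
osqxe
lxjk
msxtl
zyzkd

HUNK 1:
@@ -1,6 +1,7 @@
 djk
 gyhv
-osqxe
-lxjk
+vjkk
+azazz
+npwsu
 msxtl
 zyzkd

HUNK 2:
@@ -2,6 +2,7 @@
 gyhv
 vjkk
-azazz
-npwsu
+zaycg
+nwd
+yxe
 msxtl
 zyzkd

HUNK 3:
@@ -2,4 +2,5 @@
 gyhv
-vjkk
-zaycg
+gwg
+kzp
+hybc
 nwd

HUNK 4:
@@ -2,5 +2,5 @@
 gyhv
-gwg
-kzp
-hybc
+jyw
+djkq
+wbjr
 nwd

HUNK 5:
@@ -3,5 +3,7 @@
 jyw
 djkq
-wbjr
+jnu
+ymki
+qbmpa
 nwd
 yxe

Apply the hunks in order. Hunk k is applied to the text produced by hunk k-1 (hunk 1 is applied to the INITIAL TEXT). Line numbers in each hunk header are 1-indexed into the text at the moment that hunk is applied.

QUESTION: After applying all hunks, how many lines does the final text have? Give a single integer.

Answer: 11

Derivation:
Hunk 1: at line 1 remove [osqxe,lxjk] add [vjkk,azazz,npwsu] -> 7 lines: djk gyhv vjkk azazz npwsu msxtl zyzkd
Hunk 2: at line 2 remove [azazz,npwsu] add [zaycg,nwd,yxe] -> 8 lines: djk gyhv vjkk zaycg nwd yxe msxtl zyzkd
Hunk 3: at line 2 remove [vjkk,zaycg] add [gwg,kzp,hybc] -> 9 lines: djk gyhv gwg kzp hybc nwd yxe msxtl zyzkd
Hunk 4: at line 2 remove [gwg,kzp,hybc] add [jyw,djkq,wbjr] -> 9 lines: djk gyhv jyw djkq wbjr nwd yxe msxtl zyzkd
Hunk 5: at line 3 remove [wbjr] add [jnu,ymki,qbmpa] -> 11 lines: djk gyhv jyw djkq jnu ymki qbmpa nwd yxe msxtl zyzkd
Final line count: 11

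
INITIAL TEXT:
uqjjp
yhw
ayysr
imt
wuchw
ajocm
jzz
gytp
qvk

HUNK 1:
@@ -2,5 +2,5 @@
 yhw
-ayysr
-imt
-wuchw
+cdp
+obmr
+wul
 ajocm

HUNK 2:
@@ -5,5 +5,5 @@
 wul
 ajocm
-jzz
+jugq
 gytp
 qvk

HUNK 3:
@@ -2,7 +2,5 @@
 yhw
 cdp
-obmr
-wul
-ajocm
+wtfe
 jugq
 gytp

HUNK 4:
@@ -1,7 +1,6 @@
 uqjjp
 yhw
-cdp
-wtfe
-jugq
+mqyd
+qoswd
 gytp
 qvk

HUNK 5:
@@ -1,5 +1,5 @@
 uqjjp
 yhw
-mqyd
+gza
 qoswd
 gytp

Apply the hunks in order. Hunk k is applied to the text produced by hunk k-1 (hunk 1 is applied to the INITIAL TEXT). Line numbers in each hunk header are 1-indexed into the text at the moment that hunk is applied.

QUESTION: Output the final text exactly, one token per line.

Answer: uqjjp
yhw
gza
qoswd
gytp
qvk

Derivation:
Hunk 1: at line 2 remove [ayysr,imt,wuchw] add [cdp,obmr,wul] -> 9 lines: uqjjp yhw cdp obmr wul ajocm jzz gytp qvk
Hunk 2: at line 5 remove [jzz] add [jugq] -> 9 lines: uqjjp yhw cdp obmr wul ajocm jugq gytp qvk
Hunk 3: at line 2 remove [obmr,wul,ajocm] add [wtfe] -> 7 lines: uqjjp yhw cdp wtfe jugq gytp qvk
Hunk 4: at line 1 remove [cdp,wtfe,jugq] add [mqyd,qoswd] -> 6 lines: uqjjp yhw mqyd qoswd gytp qvk
Hunk 5: at line 1 remove [mqyd] add [gza] -> 6 lines: uqjjp yhw gza qoswd gytp qvk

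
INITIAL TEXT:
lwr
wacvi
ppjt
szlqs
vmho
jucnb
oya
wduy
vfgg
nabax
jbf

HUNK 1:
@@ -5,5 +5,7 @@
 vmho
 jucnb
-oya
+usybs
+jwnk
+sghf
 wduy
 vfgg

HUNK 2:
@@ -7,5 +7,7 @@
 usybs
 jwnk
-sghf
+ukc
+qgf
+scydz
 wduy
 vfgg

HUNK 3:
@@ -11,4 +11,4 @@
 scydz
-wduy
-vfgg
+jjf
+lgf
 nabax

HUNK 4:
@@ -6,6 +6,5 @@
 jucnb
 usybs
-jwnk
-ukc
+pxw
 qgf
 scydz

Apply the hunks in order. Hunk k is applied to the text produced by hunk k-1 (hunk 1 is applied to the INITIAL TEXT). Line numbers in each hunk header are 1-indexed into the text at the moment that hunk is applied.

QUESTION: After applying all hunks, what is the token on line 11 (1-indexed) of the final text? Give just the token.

Hunk 1: at line 5 remove [oya] add [usybs,jwnk,sghf] -> 13 lines: lwr wacvi ppjt szlqs vmho jucnb usybs jwnk sghf wduy vfgg nabax jbf
Hunk 2: at line 7 remove [sghf] add [ukc,qgf,scydz] -> 15 lines: lwr wacvi ppjt szlqs vmho jucnb usybs jwnk ukc qgf scydz wduy vfgg nabax jbf
Hunk 3: at line 11 remove [wduy,vfgg] add [jjf,lgf] -> 15 lines: lwr wacvi ppjt szlqs vmho jucnb usybs jwnk ukc qgf scydz jjf lgf nabax jbf
Hunk 4: at line 6 remove [jwnk,ukc] add [pxw] -> 14 lines: lwr wacvi ppjt szlqs vmho jucnb usybs pxw qgf scydz jjf lgf nabax jbf
Final line 11: jjf

Answer: jjf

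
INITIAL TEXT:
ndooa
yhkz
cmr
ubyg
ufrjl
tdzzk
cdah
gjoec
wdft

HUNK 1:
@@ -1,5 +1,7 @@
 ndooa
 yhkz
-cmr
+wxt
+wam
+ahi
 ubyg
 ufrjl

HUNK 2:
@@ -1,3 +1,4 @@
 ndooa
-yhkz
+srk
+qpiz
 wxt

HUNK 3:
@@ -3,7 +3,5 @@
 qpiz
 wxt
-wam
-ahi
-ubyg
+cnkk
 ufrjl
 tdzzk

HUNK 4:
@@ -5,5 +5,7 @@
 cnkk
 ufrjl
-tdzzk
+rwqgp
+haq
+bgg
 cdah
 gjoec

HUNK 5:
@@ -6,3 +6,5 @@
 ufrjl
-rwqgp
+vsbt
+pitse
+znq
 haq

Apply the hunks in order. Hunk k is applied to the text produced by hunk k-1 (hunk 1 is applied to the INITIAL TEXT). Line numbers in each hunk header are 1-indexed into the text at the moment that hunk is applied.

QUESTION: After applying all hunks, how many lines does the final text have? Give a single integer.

Answer: 14

Derivation:
Hunk 1: at line 1 remove [cmr] add [wxt,wam,ahi] -> 11 lines: ndooa yhkz wxt wam ahi ubyg ufrjl tdzzk cdah gjoec wdft
Hunk 2: at line 1 remove [yhkz] add [srk,qpiz] -> 12 lines: ndooa srk qpiz wxt wam ahi ubyg ufrjl tdzzk cdah gjoec wdft
Hunk 3: at line 3 remove [wam,ahi,ubyg] add [cnkk] -> 10 lines: ndooa srk qpiz wxt cnkk ufrjl tdzzk cdah gjoec wdft
Hunk 4: at line 5 remove [tdzzk] add [rwqgp,haq,bgg] -> 12 lines: ndooa srk qpiz wxt cnkk ufrjl rwqgp haq bgg cdah gjoec wdft
Hunk 5: at line 6 remove [rwqgp] add [vsbt,pitse,znq] -> 14 lines: ndooa srk qpiz wxt cnkk ufrjl vsbt pitse znq haq bgg cdah gjoec wdft
Final line count: 14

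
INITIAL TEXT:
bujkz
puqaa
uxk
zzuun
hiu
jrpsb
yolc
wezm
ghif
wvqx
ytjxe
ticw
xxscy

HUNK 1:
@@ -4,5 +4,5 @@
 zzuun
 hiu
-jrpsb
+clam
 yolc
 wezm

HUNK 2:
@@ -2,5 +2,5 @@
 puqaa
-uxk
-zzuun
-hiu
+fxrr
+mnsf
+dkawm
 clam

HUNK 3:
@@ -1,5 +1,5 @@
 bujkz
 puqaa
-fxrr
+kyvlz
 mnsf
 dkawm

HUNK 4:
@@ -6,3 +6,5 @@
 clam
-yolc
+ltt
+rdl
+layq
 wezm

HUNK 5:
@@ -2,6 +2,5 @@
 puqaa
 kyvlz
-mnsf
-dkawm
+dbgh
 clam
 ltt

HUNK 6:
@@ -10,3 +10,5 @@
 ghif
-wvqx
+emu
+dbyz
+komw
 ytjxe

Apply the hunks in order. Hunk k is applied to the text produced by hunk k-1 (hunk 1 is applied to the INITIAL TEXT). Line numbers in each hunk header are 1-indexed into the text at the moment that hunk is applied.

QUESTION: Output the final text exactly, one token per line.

Hunk 1: at line 4 remove [jrpsb] add [clam] -> 13 lines: bujkz puqaa uxk zzuun hiu clam yolc wezm ghif wvqx ytjxe ticw xxscy
Hunk 2: at line 2 remove [uxk,zzuun,hiu] add [fxrr,mnsf,dkawm] -> 13 lines: bujkz puqaa fxrr mnsf dkawm clam yolc wezm ghif wvqx ytjxe ticw xxscy
Hunk 3: at line 1 remove [fxrr] add [kyvlz] -> 13 lines: bujkz puqaa kyvlz mnsf dkawm clam yolc wezm ghif wvqx ytjxe ticw xxscy
Hunk 4: at line 6 remove [yolc] add [ltt,rdl,layq] -> 15 lines: bujkz puqaa kyvlz mnsf dkawm clam ltt rdl layq wezm ghif wvqx ytjxe ticw xxscy
Hunk 5: at line 2 remove [mnsf,dkawm] add [dbgh] -> 14 lines: bujkz puqaa kyvlz dbgh clam ltt rdl layq wezm ghif wvqx ytjxe ticw xxscy
Hunk 6: at line 10 remove [wvqx] add [emu,dbyz,komw] -> 16 lines: bujkz puqaa kyvlz dbgh clam ltt rdl layq wezm ghif emu dbyz komw ytjxe ticw xxscy

Answer: bujkz
puqaa
kyvlz
dbgh
clam
ltt
rdl
layq
wezm
ghif
emu
dbyz
komw
ytjxe
ticw
xxscy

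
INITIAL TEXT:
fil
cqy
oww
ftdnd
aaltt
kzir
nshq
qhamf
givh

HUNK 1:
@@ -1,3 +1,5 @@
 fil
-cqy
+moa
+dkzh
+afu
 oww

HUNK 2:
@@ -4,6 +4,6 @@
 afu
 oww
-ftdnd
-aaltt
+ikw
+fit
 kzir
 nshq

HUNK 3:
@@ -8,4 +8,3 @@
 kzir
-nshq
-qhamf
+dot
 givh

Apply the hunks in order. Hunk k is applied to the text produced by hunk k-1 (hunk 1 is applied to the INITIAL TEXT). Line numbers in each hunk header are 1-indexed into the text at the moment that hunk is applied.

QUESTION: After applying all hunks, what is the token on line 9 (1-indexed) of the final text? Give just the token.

Hunk 1: at line 1 remove [cqy] add [moa,dkzh,afu] -> 11 lines: fil moa dkzh afu oww ftdnd aaltt kzir nshq qhamf givh
Hunk 2: at line 4 remove [ftdnd,aaltt] add [ikw,fit] -> 11 lines: fil moa dkzh afu oww ikw fit kzir nshq qhamf givh
Hunk 3: at line 8 remove [nshq,qhamf] add [dot] -> 10 lines: fil moa dkzh afu oww ikw fit kzir dot givh
Final line 9: dot

Answer: dot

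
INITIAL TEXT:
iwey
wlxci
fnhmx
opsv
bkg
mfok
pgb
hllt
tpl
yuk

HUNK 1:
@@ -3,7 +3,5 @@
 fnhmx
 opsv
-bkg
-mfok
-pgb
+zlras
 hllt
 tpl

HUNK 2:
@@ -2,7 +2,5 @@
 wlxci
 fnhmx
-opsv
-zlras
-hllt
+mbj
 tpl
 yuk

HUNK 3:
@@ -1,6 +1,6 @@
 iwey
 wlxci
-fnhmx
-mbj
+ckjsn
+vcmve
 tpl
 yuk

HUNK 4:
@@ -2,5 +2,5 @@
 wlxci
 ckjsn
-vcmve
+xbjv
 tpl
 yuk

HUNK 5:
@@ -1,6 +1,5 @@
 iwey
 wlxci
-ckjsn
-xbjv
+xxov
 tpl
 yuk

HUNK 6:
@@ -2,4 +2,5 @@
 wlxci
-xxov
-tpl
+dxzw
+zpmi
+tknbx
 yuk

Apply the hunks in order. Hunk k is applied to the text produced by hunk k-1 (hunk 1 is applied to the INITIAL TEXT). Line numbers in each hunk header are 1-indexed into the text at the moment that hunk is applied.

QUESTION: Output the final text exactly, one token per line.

Hunk 1: at line 3 remove [bkg,mfok,pgb] add [zlras] -> 8 lines: iwey wlxci fnhmx opsv zlras hllt tpl yuk
Hunk 2: at line 2 remove [opsv,zlras,hllt] add [mbj] -> 6 lines: iwey wlxci fnhmx mbj tpl yuk
Hunk 3: at line 1 remove [fnhmx,mbj] add [ckjsn,vcmve] -> 6 lines: iwey wlxci ckjsn vcmve tpl yuk
Hunk 4: at line 2 remove [vcmve] add [xbjv] -> 6 lines: iwey wlxci ckjsn xbjv tpl yuk
Hunk 5: at line 1 remove [ckjsn,xbjv] add [xxov] -> 5 lines: iwey wlxci xxov tpl yuk
Hunk 6: at line 2 remove [xxov,tpl] add [dxzw,zpmi,tknbx] -> 6 lines: iwey wlxci dxzw zpmi tknbx yuk

Answer: iwey
wlxci
dxzw
zpmi
tknbx
yuk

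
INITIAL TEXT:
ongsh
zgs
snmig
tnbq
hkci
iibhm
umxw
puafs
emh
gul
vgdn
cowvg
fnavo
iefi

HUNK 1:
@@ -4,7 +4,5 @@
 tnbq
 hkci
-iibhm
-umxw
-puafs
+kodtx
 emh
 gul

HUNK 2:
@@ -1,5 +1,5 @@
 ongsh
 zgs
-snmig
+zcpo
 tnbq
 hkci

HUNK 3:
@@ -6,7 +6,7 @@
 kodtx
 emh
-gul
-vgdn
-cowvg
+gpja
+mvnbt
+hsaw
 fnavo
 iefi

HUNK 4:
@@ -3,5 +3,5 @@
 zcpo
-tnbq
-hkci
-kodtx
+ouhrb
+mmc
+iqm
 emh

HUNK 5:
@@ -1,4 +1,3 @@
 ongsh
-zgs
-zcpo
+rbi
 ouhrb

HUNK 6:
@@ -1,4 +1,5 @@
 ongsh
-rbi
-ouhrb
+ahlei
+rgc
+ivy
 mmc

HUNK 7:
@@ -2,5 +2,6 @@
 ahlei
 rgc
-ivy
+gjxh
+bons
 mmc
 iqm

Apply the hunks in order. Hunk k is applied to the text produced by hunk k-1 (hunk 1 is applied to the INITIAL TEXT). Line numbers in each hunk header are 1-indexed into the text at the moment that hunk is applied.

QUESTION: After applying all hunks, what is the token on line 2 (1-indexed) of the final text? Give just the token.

Hunk 1: at line 4 remove [iibhm,umxw,puafs] add [kodtx] -> 12 lines: ongsh zgs snmig tnbq hkci kodtx emh gul vgdn cowvg fnavo iefi
Hunk 2: at line 1 remove [snmig] add [zcpo] -> 12 lines: ongsh zgs zcpo tnbq hkci kodtx emh gul vgdn cowvg fnavo iefi
Hunk 3: at line 6 remove [gul,vgdn,cowvg] add [gpja,mvnbt,hsaw] -> 12 lines: ongsh zgs zcpo tnbq hkci kodtx emh gpja mvnbt hsaw fnavo iefi
Hunk 4: at line 3 remove [tnbq,hkci,kodtx] add [ouhrb,mmc,iqm] -> 12 lines: ongsh zgs zcpo ouhrb mmc iqm emh gpja mvnbt hsaw fnavo iefi
Hunk 5: at line 1 remove [zgs,zcpo] add [rbi] -> 11 lines: ongsh rbi ouhrb mmc iqm emh gpja mvnbt hsaw fnavo iefi
Hunk 6: at line 1 remove [rbi,ouhrb] add [ahlei,rgc,ivy] -> 12 lines: ongsh ahlei rgc ivy mmc iqm emh gpja mvnbt hsaw fnavo iefi
Hunk 7: at line 2 remove [ivy] add [gjxh,bons] -> 13 lines: ongsh ahlei rgc gjxh bons mmc iqm emh gpja mvnbt hsaw fnavo iefi
Final line 2: ahlei

Answer: ahlei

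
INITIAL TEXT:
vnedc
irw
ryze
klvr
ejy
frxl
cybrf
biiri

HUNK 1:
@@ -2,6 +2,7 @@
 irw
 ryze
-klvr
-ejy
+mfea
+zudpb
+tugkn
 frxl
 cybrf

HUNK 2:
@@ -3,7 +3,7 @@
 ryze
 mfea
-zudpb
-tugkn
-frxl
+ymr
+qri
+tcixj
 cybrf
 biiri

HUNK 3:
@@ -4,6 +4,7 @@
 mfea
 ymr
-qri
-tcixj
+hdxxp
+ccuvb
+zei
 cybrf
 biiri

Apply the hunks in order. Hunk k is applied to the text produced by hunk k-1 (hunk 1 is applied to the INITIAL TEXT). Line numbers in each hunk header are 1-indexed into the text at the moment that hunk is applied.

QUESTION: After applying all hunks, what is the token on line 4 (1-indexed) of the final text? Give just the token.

Answer: mfea

Derivation:
Hunk 1: at line 2 remove [klvr,ejy] add [mfea,zudpb,tugkn] -> 9 lines: vnedc irw ryze mfea zudpb tugkn frxl cybrf biiri
Hunk 2: at line 3 remove [zudpb,tugkn,frxl] add [ymr,qri,tcixj] -> 9 lines: vnedc irw ryze mfea ymr qri tcixj cybrf biiri
Hunk 3: at line 4 remove [qri,tcixj] add [hdxxp,ccuvb,zei] -> 10 lines: vnedc irw ryze mfea ymr hdxxp ccuvb zei cybrf biiri
Final line 4: mfea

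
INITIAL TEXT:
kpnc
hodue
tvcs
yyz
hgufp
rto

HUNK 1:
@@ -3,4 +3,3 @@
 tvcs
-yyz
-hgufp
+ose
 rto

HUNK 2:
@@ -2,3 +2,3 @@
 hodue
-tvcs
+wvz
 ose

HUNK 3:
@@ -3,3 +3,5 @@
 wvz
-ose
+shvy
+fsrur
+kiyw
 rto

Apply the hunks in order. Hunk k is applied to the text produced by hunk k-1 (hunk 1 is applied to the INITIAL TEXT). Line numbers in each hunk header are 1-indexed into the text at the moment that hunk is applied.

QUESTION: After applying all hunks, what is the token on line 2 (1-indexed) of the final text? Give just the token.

Hunk 1: at line 3 remove [yyz,hgufp] add [ose] -> 5 lines: kpnc hodue tvcs ose rto
Hunk 2: at line 2 remove [tvcs] add [wvz] -> 5 lines: kpnc hodue wvz ose rto
Hunk 3: at line 3 remove [ose] add [shvy,fsrur,kiyw] -> 7 lines: kpnc hodue wvz shvy fsrur kiyw rto
Final line 2: hodue

Answer: hodue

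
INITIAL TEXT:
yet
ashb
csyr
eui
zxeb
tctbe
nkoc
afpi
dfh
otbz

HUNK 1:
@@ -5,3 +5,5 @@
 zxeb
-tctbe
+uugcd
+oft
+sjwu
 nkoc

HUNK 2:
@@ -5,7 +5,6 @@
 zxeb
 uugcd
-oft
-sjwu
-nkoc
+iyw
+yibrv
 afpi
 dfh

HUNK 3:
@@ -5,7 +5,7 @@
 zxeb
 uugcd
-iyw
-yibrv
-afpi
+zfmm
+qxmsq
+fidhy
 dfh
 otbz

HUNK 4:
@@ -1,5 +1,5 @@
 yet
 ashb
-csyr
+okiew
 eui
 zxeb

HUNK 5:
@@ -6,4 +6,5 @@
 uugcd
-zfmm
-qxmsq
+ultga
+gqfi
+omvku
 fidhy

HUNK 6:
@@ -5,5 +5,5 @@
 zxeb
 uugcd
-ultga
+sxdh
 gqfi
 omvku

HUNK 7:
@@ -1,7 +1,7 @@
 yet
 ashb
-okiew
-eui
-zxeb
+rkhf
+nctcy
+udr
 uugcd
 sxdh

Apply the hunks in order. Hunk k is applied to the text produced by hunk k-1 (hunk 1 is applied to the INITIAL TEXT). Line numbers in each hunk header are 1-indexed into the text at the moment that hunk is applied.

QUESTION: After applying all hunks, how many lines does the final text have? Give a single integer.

Hunk 1: at line 5 remove [tctbe] add [uugcd,oft,sjwu] -> 12 lines: yet ashb csyr eui zxeb uugcd oft sjwu nkoc afpi dfh otbz
Hunk 2: at line 5 remove [oft,sjwu,nkoc] add [iyw,yibrv] -> 11 lines: yet ashb csyr eui zxeb uugcd iyw yibrv afpi dfh otbz
Hunk 3: at line 5 remove [iyw,yibrv,afpi] add [zfmm,qxmsq,fidhy] -> 11 lines: yet ashb csyr eui zxeb uugcd zfmm qxmsq fidhy dfh otbz
Hunk 4: at line 1 remove [csyr] add [okiew] -> 11 lines: yet ashb okiew eui zxeb uugcd zfmm qxmsq fidhy dfh otbz
Hunk 5: at line 6 remove [zfmm,qxmsq] add [ultga,gqfi,omvku] -> 12 lines: yet ashb okiew eui zxeb uugcd ultga gqfi omvku fidhy dfh otbz
Hunk 6: at line 5 remove [ultga] add [sxdh] -> 12 lines: yet ashb okiew eui zxeb uugcd sxdh gqfi omvku fidhy dfh otbz
Hunk 7: at line 1 remove [okiew,eui,zxeb] add [rkhf,nctcy,udr] -> 12 lines: yet ashb rkhf nctcy udr uugcd sxdh gqfi omvku fidhy dfh otbz
Final line count: 12

Answer: 12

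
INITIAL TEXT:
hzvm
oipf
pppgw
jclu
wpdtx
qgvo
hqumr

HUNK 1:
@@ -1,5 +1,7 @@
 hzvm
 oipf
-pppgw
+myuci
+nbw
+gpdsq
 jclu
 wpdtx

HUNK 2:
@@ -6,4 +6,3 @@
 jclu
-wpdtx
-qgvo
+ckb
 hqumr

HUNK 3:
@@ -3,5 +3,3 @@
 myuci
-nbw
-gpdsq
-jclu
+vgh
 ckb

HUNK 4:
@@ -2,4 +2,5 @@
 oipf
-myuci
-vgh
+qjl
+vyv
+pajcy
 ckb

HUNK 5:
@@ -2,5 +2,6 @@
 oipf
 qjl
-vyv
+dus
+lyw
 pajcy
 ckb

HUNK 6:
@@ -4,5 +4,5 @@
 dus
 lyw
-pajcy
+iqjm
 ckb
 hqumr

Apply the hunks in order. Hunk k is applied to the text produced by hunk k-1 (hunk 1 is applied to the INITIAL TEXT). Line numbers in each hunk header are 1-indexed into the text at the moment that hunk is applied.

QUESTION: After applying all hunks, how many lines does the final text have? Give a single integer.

Answer: 8

Derivation:
Hunk 1: at line 1 remove [pppgw] add [myuci,nbw,gpdsq] -> 9 lines: hzvm oipf myuci nbw gpdsq jclu wpdtx qgvo hqumr
Hunk 2: at line 6 remove [wpdtx,qgvo] add [ckb] -> 8 lines: hzvm oipf myuci nbw gpdsq jclu ckb hqumr
Hunk 3: at line 3 remove [nbw,gpdsq,jclu] add [vgh] -> 6 lines: hzvm oipf myuci vgh ckb hqumr
Hunk 4: at line 2 remove [myuci,vgh] add [qjl,vyv,pajcy] -> 7 lines: hzvm oipf qjl vyv pajcy ckb hqumr
Hunk 5: at line 2 remove [vyv] add [dus,lyw] -> 8 lines: hzvm oipf qjl dus lyw pajcy ckb hqumr
Hunk 6: at line 4 remove [pajcy] add [iqjm] -> 8 lines: hzvm oipf qjl dus lyw iqjm ckb hqumr
Final line count: 8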